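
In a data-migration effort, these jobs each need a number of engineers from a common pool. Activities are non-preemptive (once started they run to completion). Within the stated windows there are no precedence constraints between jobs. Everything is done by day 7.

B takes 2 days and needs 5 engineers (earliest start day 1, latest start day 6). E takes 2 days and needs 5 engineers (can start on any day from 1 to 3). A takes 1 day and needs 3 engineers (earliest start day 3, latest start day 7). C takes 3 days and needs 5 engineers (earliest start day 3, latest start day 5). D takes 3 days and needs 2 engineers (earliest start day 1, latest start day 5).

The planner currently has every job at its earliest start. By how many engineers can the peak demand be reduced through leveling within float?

4

Early-start peak: d1:12  d2:12  d3:10  d4:5  d5:5  d6:0  d7:0 ⇒ 12.
Leveled (B@1, E@3, A@3, C@5, D@4): d1:5  d2:5  d3:8  d4:7  d5:7  d6:7  d7:5 ⇒ 8.
Reduction 12 − 8 = 4.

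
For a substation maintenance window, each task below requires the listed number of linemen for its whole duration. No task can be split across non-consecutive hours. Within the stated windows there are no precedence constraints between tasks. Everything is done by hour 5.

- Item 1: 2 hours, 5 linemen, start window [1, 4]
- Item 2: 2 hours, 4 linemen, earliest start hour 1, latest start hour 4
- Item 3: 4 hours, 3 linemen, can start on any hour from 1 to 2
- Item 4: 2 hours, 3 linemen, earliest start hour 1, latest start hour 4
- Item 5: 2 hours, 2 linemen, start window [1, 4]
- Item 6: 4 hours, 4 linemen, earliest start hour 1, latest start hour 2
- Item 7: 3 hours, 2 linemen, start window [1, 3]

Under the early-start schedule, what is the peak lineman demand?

23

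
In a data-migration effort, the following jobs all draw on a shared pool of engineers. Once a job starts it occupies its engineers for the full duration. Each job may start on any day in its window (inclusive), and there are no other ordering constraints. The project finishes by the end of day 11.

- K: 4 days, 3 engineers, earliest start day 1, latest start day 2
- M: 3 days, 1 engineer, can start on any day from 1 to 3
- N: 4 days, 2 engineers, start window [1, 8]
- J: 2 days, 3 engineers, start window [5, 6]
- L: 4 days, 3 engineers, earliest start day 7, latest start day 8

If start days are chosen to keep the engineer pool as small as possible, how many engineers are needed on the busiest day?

Early-start (K@1, M@1, N@1, J@5, L@7) gives peak 6: d1:6  d2:6  d3:6  d4:5  d5:3  d6:3  d7:3  d8:3  d9:3  d10:3  d11:0.
Shift N→4.
Schedule K@1, M@1, N@4, J@5, L@7: d1:4  d2:4  d3:4  d4:5  d5:5  d6:5  d7:5  d8:3  d9:3  d10:3  d11:0 — peak 5.

5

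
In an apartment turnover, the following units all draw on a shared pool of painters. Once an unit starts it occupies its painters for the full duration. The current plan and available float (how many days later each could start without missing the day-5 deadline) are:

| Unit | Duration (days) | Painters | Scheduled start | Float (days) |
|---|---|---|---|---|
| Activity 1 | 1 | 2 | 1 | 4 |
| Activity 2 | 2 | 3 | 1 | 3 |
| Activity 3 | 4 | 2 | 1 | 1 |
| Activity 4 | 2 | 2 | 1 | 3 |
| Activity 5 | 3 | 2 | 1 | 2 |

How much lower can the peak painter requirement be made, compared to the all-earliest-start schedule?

5

Early-start peak: d1:11  d2:9  d3:4  d4:2  d5:0 ⇒ 11.
Leveled (Activity 1@1, Activity 2@1, Activity 3@2, Activity 4@3, Activity 5@3): d1:5  d2:5  d3:6  d4:6  d5:4 ⇒ 6.
Reduction 11 − 6 = 5.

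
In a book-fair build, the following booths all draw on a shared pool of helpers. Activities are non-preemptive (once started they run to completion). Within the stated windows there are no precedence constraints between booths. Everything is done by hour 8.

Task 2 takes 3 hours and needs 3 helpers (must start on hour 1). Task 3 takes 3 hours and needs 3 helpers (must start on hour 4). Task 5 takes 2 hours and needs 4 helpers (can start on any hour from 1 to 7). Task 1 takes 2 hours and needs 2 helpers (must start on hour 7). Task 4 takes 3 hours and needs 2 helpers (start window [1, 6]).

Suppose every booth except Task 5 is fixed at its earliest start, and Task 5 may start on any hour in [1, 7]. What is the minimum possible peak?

6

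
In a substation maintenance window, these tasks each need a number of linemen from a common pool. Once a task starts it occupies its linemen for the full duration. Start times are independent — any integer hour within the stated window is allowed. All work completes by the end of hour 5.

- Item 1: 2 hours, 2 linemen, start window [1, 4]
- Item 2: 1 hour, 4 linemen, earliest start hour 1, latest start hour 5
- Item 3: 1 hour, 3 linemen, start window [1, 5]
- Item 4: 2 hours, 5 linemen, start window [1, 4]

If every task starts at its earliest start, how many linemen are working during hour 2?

At early start, hour 2 has: Item 1, Item 4.
Demand: 2 + 5 = 7.

7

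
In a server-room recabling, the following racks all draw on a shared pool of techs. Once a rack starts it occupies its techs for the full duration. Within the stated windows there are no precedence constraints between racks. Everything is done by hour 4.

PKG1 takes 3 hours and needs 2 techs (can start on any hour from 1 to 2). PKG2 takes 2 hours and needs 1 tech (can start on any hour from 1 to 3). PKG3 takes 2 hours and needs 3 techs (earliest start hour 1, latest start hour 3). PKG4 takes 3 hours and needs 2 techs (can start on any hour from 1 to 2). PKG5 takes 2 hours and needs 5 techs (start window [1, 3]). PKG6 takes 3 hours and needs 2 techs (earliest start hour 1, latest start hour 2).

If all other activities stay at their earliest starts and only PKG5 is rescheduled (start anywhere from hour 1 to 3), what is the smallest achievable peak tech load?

11

PKG5@1: h1:15  h2:15  h3:6  h4:0 → peak 15
PKG5@2: h1:10  h2:15  h3:11  h4:0 → peak 15
PKG5@3: h1:10  h2:10  h3:11  h4:5 → peak 11
Best is PKG5@3, peak 11.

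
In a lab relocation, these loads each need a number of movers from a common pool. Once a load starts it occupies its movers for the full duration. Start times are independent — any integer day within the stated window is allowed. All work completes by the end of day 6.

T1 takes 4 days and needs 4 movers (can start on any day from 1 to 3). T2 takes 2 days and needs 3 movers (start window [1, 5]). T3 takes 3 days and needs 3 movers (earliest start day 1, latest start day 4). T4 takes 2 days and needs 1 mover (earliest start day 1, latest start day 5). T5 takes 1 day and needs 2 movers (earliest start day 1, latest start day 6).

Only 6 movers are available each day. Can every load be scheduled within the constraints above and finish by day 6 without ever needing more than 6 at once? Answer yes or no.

The minimum achievable peak is 7; 6 < 7, so no feasible schedule stays within the cap.

no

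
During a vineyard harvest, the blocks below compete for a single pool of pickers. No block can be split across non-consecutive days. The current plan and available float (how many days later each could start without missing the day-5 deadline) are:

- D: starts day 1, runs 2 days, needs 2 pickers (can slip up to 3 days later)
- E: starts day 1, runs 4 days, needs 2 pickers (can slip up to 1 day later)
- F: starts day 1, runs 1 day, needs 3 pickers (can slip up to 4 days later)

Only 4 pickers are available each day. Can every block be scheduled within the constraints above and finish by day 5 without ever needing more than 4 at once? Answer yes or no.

yes

Schedule D@1, E@1, F@5: d1:4  d2:4  d3:2  d4:2  d5:3 — peak 4 ≤ 4.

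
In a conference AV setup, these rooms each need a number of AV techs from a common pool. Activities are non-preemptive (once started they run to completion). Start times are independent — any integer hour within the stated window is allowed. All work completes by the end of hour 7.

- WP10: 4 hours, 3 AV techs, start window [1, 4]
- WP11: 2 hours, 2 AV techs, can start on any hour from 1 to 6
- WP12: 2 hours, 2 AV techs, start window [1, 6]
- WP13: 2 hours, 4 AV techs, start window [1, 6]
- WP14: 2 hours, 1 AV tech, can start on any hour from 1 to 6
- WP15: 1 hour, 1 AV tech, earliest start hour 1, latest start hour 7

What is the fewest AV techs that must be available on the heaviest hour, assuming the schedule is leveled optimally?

Early-start (WP10@1, WP11@1, WP12@1, WP13@1, WP14@1, WP15@1) gives peak 13: h1:13  h2:12  h3:3  h4:3  h5:0  h6:0  h7:0.
Shift WP12→3, WP13→5, WP14→5, WP15→7.
Schedule WP10@1, WP11@1, WP12@3, WP13@5, WP14@5, WP15@7: h1:5  h2:5  h3:5  h4:5  h5:5  h6:5  h7:1 — peak 5.
Total AV tech-hours = 31 over 7 hours ⇒ peak ≥ ⌈31/7⌉ = 5, so 5 is optimal.

5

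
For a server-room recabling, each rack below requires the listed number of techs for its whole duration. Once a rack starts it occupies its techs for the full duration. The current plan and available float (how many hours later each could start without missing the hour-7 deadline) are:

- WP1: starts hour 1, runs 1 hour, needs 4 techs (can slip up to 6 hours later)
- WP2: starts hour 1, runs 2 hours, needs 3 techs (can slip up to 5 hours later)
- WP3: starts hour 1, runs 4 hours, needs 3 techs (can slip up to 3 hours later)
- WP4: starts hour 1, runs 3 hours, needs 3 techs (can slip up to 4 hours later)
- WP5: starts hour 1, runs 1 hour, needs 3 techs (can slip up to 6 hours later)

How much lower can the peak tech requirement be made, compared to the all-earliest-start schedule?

10

Early-start peak: h1:16  h2:9  h3:6  h4:3  h5:0  h6:0  h7:0 ⇒ 16.
Leveled (WP1@1, WP2@2, WP3@2, WP4@4, WP5@6): h1:4  h2:6  h3:6  h4:6  h5:6  h6:6  h7:0 ⇒ 6.
Reduction 16 − 6 = 10.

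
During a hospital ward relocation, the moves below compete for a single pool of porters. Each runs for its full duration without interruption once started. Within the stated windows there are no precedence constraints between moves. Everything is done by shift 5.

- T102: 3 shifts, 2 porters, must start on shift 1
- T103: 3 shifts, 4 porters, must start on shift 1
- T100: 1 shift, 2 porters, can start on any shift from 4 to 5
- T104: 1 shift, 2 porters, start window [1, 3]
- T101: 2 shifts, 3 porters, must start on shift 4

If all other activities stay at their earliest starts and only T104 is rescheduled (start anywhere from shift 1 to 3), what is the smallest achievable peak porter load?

8

T104@1: s1:8  s2:6  s3:6  s4:5  s5:3 → peak 8
T104@2: s1:6  s2:8  s3:6  s4:5  s5:3 → peak 8
T104@3: s1:6  s2:6  s3:8  s4:5  s5:3 → peak 8
Best is T104@1, peak 8.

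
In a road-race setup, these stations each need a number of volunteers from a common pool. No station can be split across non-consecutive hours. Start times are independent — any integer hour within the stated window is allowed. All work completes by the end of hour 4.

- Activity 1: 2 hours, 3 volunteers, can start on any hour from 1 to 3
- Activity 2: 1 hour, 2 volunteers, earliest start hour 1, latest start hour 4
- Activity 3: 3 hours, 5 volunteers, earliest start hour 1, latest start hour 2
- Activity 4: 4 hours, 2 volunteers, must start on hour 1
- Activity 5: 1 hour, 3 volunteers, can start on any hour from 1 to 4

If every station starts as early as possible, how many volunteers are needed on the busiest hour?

15

Early-start schedule: Activity 1@1, Activity 2@1, Activity 3@1, Activity 4@1, Activity 5@1.
Load per hour: hour 1: 15, hour 2: 10, hour 3: 7, hour 4: 2.
Peak is 15.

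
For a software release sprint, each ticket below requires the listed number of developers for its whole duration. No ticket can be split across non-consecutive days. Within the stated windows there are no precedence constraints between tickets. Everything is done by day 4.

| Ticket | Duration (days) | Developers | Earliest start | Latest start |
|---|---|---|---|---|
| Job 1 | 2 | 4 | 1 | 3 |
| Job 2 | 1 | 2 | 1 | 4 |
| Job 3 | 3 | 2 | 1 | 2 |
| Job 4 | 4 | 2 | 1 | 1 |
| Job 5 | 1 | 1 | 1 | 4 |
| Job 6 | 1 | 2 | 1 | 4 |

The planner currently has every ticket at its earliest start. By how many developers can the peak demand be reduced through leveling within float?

Early-start peak: d1:13  d2:8  d3:4  d4:2 ⇒ 13.
Leveled (Job 1@1, Job 2@1, Job 3@2, Job 4@1, Job 5@3, Job 6@3): d1:8  d2:8  d3:7  d4:4 ⇒ 8.
Reduction 13 − 8 = 5.

5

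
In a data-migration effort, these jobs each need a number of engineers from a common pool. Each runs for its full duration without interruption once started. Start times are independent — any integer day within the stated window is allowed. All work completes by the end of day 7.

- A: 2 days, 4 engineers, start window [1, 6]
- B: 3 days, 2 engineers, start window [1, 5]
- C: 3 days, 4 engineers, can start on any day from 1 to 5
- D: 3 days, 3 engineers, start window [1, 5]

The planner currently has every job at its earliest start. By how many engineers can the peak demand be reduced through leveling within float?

6

Early-start peak: d1:13  d2:13  d3:9  d4:0  d5:0  d6:0  d7:0 ⇒ 13.
Leveled (A@1, B@1, C@3, D@4): d1:6  d2:6  d3:6  d4:7  d5:7  d6:3  d7:0 ⇒ 7.
Reduction 13 − 7 = 6.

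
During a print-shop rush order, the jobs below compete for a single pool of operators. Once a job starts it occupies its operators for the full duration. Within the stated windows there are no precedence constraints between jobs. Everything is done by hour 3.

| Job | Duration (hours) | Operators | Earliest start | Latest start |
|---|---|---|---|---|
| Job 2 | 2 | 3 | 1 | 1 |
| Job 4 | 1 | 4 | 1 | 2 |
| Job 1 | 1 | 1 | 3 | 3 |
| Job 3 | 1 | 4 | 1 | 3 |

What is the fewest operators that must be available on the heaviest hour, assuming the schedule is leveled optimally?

7

Early-start (Job 2@1, Job 4@1, Job 1@3, Job 3@1) gives peak 11: h1:11  h2:3  h3:1.
Shift Job 3→2.
Schedule Job 2@1, Job 4@1, Job 1@3, Job 3@2: h1:7  h2:7  h3:1 — peak 7.
No arrangement of the 6 feasible schedules does better.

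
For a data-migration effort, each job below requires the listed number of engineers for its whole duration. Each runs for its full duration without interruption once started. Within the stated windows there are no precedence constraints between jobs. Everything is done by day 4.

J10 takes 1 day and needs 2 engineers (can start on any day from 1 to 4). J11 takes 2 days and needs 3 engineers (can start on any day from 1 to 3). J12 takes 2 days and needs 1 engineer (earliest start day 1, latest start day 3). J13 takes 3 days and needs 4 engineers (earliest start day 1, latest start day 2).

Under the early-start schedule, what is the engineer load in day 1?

10

At early start, day 1 has: J10, J11, J12, J13.
Demand: 2 + 3 + 1 + 4 = 10.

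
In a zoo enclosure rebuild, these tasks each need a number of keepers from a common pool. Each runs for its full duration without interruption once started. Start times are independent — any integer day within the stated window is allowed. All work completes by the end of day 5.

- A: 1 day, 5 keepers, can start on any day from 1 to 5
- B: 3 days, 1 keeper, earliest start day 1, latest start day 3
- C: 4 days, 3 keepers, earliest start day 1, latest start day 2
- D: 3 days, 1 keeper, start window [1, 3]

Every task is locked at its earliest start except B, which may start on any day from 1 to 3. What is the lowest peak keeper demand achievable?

9

B@1: d1:10  d2:5  d3:5  d4:3  d5:0 → peak 10
B@2: d1:9  d2:5  d3:5  d4:4  d5:0 → peak 9
B@3: d1:9  d2:4  d3:5  d4:4  d5:1 → peak 9
Best is B@2, peak 9.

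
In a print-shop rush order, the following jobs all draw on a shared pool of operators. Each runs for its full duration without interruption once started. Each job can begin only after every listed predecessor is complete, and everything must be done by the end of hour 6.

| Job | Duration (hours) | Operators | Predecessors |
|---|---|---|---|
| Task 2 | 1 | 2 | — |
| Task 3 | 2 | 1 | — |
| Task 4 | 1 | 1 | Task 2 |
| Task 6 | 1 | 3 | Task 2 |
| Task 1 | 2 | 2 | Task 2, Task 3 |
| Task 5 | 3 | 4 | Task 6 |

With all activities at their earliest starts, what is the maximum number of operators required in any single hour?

6

Early-start schedule: Task 2@1, Task 3@1, Task 4@2, Task 6@2, Task 1@3, Task 5@3.
Load per hour: hour 1: 3, hour 2: 5, hour 3: 6, hour 4: 6, hour 5: 4, hour 6: 0.
Peak is 6.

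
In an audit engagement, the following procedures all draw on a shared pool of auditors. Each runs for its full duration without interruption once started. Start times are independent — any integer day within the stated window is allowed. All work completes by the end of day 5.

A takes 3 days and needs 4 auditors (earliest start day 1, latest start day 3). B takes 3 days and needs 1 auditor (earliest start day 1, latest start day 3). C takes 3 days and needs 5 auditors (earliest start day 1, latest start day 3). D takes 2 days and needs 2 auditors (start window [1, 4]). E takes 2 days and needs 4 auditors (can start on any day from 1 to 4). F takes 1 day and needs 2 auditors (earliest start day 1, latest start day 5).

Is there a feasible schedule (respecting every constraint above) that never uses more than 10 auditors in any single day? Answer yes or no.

yes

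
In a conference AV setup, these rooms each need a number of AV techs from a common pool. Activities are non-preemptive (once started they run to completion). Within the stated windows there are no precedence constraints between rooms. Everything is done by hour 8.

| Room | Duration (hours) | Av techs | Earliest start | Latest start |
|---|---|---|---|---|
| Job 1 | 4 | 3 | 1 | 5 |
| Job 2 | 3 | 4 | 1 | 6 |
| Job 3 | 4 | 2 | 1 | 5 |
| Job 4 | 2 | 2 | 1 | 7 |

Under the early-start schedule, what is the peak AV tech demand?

11

Early-start schedule: Job 1@1, Job 2@1, Job 3@1, Job 4@1.
Load per hour: hour 1: 11, hour 2: 11, hour 3: 9, hour 4: 5, hour 5: 0, hour 6: 0, hour 7: 0, hour 8: 0.
Peak is 11.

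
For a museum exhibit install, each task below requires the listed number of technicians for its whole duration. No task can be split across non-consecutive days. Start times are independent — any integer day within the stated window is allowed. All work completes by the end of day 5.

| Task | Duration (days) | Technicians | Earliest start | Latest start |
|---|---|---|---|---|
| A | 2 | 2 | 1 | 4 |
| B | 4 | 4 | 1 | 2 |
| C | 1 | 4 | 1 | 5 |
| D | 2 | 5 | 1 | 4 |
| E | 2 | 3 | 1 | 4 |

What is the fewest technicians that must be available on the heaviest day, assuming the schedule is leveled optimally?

Early-start (A@1, B@1, C@1, D@1, E@1) gives peak 18: d1:18  d2:14  d3:4  d4:4  d5:0.
Shift C→3, D→4.
Schedule A@1, B@1, C@3, D@4, E@1: d1:9  d2:9  d3:8  d4:9  d5:5 — peak 9.

9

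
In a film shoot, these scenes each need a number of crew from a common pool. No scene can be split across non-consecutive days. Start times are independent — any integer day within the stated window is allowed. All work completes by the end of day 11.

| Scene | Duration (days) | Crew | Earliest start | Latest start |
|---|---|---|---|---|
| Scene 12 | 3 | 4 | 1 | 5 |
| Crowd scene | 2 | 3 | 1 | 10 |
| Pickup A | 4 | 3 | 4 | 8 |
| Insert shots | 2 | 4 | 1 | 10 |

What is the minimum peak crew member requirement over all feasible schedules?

4

Early-start (Scene 12@1, Crowd scene@1, Pickup A@4, Insert shots@1) gives peak 11: d1:11  d2:11  d3:4  d4:3  d5:3  d6:3  d7:3  d8:0  d9:0  d10:0  d11:0.
Shift Crowd scene→4, Pickup A→6, Insert shots→10.
Schedule Scene 12@1, Crowd scene@4, Pickup A@6, Insert shots@10: d1:4  d2:4  d3:4  d4:3  d5:3  d6:3  d7:3  d8:3  d9:3  d10:4  d11:4 — peak 4.
Total crew member-days = 38 over 11 days ⇒ peak ≥ ⌈38/11⌉ = 4, so 4 is optimal.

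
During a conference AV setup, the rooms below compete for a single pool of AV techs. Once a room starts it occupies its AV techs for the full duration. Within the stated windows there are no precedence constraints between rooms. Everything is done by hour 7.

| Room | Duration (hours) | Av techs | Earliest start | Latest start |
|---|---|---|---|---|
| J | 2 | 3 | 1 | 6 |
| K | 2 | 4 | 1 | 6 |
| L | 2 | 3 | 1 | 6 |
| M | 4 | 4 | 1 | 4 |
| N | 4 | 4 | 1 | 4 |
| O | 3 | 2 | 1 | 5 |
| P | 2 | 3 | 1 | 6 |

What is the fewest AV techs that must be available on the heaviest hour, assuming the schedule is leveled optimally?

Early-start (J@1, K@1, L@1, M@1, N@1, O@1, P@1) gives peak 23: h1:23  h2:23  h3:10  h4:8  h5:0  h6:0  h7:0.
Shift M→3, N→3, O→3, P→6.
Schedule J@1, K@1, L@1, M@3, N@3, O@3, P@6: h1:10  h2:10  h3:10  h4:10  h5:10  h6:11  h7:3 — peak 11.

11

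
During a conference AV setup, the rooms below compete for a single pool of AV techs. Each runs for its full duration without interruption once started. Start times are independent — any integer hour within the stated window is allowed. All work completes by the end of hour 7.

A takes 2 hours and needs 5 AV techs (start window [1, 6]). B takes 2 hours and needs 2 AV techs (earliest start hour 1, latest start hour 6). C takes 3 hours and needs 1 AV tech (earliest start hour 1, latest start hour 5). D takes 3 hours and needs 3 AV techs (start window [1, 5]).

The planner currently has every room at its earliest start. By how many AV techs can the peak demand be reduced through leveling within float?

Early-start peak: h1:11  h2:11  h3:4  h4:0  h5:0  h6:0  h7:0 ⇒ 11.
Leveled (A@1, B@3, C@3, D@5): h1:5  h2:5  h3:3  h4:3  h5:4  h6:3  h7:3 ⇒ 5.
Reduction 11 − 5 = 6.

6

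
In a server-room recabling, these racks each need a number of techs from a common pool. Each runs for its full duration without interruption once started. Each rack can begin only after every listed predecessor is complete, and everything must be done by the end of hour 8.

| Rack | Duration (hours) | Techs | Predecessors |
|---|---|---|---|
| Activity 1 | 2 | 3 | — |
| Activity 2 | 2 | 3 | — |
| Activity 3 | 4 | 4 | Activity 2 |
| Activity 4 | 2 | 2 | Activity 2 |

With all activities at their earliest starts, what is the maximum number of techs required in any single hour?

Early-start schedule: Activity 1@1, Activity 2@1, Activity 3@3, Activity 4@3.
Load per hour: hour 1: 6, hour 2: 6, hour 3: 6, hour 4: 6, hour 5: 4, hour 6: 4, hour 7: 0, hour 8: 0.
Peak is 6.

6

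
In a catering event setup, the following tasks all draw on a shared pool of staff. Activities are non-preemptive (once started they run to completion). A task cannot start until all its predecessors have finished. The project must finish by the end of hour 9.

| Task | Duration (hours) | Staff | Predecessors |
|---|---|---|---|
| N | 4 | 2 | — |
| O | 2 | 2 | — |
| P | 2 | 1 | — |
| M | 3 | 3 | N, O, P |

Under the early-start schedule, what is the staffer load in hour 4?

2

At early start, hour 4 has: N.
Demand: 2 = 2.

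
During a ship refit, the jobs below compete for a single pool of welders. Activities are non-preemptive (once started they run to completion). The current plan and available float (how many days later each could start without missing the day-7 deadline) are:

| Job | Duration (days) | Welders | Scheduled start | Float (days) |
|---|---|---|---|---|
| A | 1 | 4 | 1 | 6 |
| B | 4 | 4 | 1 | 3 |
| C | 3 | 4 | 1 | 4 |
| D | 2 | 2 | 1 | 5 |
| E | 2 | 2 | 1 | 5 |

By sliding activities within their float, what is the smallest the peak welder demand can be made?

8

Early-start (A@1, B@1, C@1, D@1, E@1) gives peak 16: d1:16  d2:12  d3:8  d4:4  d5:0  d6:0  d7:0.
Shift C→2, D→5, E→5.
Schedule A@1, B@1, C@2, D@5, E@5: d1:8  d2:8  d3:8  d4:8  d5:4  d6:4  d7:0 — peak 8.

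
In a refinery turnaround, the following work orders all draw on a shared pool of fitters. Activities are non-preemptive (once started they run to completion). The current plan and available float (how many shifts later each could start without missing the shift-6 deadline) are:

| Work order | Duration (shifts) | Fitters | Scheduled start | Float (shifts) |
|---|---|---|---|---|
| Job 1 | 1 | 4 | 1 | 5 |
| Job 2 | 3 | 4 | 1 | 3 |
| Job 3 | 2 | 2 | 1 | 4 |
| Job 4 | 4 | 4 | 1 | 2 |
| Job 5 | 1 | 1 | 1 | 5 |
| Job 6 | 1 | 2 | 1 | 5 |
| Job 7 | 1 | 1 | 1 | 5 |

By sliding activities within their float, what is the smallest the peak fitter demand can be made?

8

Early-start (Job 1@1, Job 2@1, Job 3@1, Job 4@1, Job 5@1, Job 6@1, Job 7@1) gives peak 18: s1:18  s2:10  s3:8  s4:4  s5:0  s6:0.
Shift Job 3→4, Job 4→2, Job 5→4, Job 6→5, Job 7→4.
Schedule Job 1@1, Job 2@1, Job 3@4, Job 4@2, Job 5@4, Job 6@5, Job 7@4: s1:8  s2:8  s3:8  s4:8  s5:8  s6:0 — peak 8.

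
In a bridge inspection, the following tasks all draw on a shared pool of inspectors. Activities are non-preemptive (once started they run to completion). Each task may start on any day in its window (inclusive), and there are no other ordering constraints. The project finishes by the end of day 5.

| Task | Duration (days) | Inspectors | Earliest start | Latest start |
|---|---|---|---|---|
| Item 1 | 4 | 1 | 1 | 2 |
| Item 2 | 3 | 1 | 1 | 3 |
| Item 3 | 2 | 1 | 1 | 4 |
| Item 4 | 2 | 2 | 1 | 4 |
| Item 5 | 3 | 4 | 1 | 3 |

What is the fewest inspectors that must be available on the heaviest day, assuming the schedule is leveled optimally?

6

Early-start (Item 1@1, Item 2@1, Item 3@1, Item 4@1, Item 5@1) gives peak 9: d1:9  d2:9  d3:6  d4:1  d5:0.
Shift Item 5→3.
Schedule Item 1@1, Item 2@1, Item 3@1, Item 4@1, Item 5@3: d1:5  d2:5  d3:6  d4:5  d5:4 — peak 6.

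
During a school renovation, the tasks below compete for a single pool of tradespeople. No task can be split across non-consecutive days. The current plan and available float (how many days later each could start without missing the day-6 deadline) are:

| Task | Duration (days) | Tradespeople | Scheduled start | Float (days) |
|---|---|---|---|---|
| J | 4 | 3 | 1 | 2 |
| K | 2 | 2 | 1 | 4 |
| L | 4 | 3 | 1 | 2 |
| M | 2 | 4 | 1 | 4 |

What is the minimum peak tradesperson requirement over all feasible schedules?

Early-start (J@1, K@1, L@1, M@1) gives peak 12: d1:12  d2:12  d3:6  d4:6  d5:0  d6:0.
Shift K→5, M→5.
Schedule J@1, K@5, L@1, M@5: d1:6  d2:6  d3:6  d4:6  d5:6  d6:6 — peak 6.
Total tradesperson-days = 36 over 6 days ⇒ peak ≥ ⌈36/6⌉ = 6, so 6 is optimal.

6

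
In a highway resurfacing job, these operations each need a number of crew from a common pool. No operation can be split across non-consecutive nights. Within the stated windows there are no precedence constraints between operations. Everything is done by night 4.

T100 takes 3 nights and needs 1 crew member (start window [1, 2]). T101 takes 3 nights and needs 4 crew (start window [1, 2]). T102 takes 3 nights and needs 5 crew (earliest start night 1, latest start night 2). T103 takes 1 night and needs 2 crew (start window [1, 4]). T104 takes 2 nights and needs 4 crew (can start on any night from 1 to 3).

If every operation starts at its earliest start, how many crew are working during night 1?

16

At early start, night 1 has: T100, T101, T102, T103, T104.
Demand: 1 + 4 + 5 + 2 + 4 = 16.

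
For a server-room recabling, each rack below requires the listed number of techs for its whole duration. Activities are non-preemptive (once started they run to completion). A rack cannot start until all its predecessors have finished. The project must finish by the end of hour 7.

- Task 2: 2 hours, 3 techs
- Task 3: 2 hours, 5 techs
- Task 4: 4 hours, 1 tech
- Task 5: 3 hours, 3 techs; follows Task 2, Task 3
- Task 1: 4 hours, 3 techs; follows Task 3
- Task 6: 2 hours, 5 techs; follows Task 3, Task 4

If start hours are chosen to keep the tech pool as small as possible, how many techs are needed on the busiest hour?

9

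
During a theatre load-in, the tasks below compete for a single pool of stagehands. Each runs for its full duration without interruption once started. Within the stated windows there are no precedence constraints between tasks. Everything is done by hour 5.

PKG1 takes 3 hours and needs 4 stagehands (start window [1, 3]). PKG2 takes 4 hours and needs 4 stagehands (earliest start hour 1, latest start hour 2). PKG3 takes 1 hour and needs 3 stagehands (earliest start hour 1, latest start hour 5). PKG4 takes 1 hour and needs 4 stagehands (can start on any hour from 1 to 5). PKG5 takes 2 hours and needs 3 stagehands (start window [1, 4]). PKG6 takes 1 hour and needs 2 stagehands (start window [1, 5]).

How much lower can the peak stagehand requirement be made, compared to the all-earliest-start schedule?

10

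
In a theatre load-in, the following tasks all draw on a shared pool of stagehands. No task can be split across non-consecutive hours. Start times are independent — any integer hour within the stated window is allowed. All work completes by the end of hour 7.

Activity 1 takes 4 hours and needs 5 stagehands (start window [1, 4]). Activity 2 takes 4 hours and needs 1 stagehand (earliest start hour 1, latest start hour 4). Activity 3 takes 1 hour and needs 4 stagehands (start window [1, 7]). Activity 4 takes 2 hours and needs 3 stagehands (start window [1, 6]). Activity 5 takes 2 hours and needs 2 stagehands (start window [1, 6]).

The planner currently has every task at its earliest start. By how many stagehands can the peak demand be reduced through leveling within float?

Early-start peak: h1:15  h2:11  h3:6  h4:6  h5:0  h6:0  h7:0 ⇒ 15.
Leveled (Activity 1@1, Activity 2@1, Activity 3@5, Activity 4@6, Activity 5@5): h1:6  h2:6  h3:6  h4:6  h5:6  h6:5  h7:3 ⇒ 6.
Reduction 15 − 6 = 9.

9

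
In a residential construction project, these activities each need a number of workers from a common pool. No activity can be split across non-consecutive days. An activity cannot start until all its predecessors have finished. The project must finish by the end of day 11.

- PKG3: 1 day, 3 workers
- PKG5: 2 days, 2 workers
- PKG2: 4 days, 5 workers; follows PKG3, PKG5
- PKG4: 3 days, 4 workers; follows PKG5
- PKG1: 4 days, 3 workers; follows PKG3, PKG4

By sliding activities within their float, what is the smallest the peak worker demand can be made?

Early-start (PKG3@1, PKG5@1, PKG2@3, PKG4@3, PKG1@6) gives peak 9: d1:5  d2:2  d3:9  d4:9  d5:9  d6:8  d7:3  d8:3  d9:3  d10:0  d11:0.
Shift PKG2→6.
Schedule PKG3@1, PKG5@1, PKG2@6, PKG4@3, PKG1@6: d1:5  d2:2  d3:4  d4:4  d5:4  d6:8  d7:8  d8:8  d9:8  d10:0  d11:0 — peak 8.

8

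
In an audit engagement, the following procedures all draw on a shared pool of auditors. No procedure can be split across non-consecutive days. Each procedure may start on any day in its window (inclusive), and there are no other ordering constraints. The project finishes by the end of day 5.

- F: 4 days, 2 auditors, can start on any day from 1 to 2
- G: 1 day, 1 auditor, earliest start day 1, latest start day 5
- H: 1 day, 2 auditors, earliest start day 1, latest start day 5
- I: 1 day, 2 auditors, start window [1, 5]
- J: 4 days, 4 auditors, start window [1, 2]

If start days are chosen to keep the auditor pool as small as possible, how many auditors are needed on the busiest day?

6

Early-start (F@1, G@1, H@1, I@1, J@1) gives peak 11: d1:11  d2:6  d3:6  d4:6  d5:0.
Shift I→5, J→2.
Schedule F@1, G@1, H@1, I@5, J@2: d1:5  d2:6  d3:6  d4:6  d5:6 — peak 6.
Total auditor-days = 29 over 5 days ⇒ peak ≥ ⌈29/5⌉ = 6, so 6 is optimal.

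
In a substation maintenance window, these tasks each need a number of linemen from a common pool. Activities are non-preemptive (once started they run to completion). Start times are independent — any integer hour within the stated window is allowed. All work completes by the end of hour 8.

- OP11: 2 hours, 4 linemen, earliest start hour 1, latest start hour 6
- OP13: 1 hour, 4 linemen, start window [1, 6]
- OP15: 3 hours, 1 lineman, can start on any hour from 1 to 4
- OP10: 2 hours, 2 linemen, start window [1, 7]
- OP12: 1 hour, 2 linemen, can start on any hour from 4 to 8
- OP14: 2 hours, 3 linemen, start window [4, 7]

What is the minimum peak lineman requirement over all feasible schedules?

Early-start (OP11@1, OP13@1, OP15@1, OP10@1, OP12@4, OP14@4) gives peak 11: h1:11  h2:7  h3:1  h4:5  h5:3  h6:0  h7:0  h8:0.
Shift OP13→3, OP15→4, OP10→4, OP12→6, OP14→7.
Schedule OP11@1, OP13@3, OP15@4, OP10@4, OP12@6, OP14@7: h1:4  h2:4  h3:4  h4:3  h5:3  h6:3  h7:3  h8:3 — peak 4.
Total lineman-hours = 27 over 8 hours ⇒ peak ≥ ⌈27/8⌉ = 4, so 4 is optimal.

4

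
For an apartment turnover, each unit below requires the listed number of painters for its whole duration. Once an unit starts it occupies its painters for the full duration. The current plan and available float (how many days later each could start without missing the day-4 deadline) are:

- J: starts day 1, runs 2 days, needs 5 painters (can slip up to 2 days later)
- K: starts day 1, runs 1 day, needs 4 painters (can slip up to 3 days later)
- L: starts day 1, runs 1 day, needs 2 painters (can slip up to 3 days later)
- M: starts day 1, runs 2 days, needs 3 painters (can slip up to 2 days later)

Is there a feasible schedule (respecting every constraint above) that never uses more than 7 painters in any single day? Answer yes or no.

yes

Schedule J@1, K@3, L@1, M@3: d1:7  d2:5  d3:7  d4:3 — peak 7 ≤ 7.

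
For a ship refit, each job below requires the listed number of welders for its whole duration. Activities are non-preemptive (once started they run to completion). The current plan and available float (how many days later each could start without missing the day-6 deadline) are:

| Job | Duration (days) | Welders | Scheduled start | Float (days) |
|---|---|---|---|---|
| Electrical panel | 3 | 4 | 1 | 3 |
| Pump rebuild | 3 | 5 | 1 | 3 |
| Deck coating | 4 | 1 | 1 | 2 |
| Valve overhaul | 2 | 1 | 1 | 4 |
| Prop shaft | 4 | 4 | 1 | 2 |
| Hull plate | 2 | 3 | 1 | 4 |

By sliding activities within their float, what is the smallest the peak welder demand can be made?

10

Early-start (Electrical panel@1, Pump rebuild@1, Deck coating@1, Valve overhaul@1, Prop shaft@1, Hull plate@1) gives peak 18: d1:18  d2:18  d3:14  d4:5  d5:0  d6:0.
Shift Pump rebuild→4, Hull plate→5.
Schedule Electrical panel@1, Pump rebuild@4, Deck coating@1, Valve overhaul@1, Prop shaft@1, Hull plate@5: d1:10  d2:10  d3:9  d4:10  d5:8  d6:8 — peak 10.
Total welder-days = 55 over 6 days ⇒ peak ≥ ⌈55/6⌉ = 10, so 10 is optimal.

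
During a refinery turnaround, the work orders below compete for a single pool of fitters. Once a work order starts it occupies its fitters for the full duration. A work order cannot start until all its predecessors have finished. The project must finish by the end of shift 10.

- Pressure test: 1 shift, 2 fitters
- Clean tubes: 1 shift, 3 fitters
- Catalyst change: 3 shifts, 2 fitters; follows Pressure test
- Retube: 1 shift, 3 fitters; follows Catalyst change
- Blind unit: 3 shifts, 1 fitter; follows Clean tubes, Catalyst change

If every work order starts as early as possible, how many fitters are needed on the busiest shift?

Early-start schedule: Pressure test@1, Clean tubes@1, Catalyst change@2, Retube@5, Blind unit@5.
Load per shift: shift 1: 5, shift 2: 2, shift 3: 2, shift 4: 2, shift 5: 4, shift 6: 1, shift 7: 1, shift 8: 0, shift 9: 0, shift 10: 0.
Peak is 5.

5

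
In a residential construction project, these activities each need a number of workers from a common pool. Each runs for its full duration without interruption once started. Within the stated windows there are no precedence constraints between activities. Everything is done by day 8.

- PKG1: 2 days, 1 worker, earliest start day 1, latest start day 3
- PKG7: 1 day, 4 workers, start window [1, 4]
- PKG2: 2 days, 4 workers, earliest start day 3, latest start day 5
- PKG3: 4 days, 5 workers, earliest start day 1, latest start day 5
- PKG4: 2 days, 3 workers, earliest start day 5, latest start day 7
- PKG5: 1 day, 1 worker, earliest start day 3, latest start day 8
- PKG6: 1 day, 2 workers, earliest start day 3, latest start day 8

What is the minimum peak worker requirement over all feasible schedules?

8

Early-start (PKG1@1, PKG7@1, PKG2@3, PKG3@1, PKG4@5, PKG5@3, PKG6@3) gives peak 12: d1:10  d2:6  d3:12  d4:9  d5:3  d6:3  d7:0  d8:0.
Shift PKG3→5.
Schedule PKG1@1, PKG7@1, PKG2@3, PKG3@5, PKG4@5, PKG5@3, PKG6@3: d1:5  d2:1  d3:7  d4:4  d5:8  d6:8  d7:5  d8:5 — peak 8.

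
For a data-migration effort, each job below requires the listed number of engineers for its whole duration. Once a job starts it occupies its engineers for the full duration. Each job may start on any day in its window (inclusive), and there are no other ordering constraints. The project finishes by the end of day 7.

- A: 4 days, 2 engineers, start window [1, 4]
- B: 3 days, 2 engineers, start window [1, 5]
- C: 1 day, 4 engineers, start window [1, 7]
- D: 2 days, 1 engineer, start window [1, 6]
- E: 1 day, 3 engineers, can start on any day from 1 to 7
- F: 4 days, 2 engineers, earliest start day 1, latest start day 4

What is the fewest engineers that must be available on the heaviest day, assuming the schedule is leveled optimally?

6

Early-start (A@1, B@1, C@1, D@1, E@1, F@1) gives peak 14: d1:14  d2:7  d3:6  d4:4  d5:0  d6:0  d7:0.
Shift C→5, E→6, F→3.
Schedule A@1, B@1, C@5, D@1, E@6, F@3: d1:5  d2:5  d3:6  d4:4  d5:6  d6:5  d7:0 — peak 6.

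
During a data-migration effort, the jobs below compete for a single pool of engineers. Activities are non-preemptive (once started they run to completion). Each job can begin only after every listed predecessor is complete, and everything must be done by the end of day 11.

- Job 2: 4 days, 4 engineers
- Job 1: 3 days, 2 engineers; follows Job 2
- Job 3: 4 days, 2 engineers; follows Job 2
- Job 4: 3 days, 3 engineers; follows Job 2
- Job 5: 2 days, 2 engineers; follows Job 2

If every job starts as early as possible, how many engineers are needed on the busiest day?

9

Early-start schedule: Job 2@1, Job 1@5, Job 3@5, Job 4@5, Job 5@5.
Load per day: day 1: 4, day 2: 4, day 3: 4, day 4: 4, day 5: 9, day 6: 9, day 7: 7, day 8: 2, day 9: 0, day 10: 0, day 11: 0.
Peak is 9.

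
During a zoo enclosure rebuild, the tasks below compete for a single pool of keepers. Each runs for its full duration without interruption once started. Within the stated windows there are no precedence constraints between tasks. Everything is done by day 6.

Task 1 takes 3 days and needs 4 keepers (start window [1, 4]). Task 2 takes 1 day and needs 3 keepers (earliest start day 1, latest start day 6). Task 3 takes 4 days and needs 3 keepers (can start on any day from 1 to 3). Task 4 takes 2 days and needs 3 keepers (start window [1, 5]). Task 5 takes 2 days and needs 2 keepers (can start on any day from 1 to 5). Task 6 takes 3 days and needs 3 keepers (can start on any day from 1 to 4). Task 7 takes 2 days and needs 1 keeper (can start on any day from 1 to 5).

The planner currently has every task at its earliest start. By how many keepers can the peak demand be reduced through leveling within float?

10

Early-start peak: d1:19  d2:16  d3:10  d4:3  d5:0  d6:0 ⇒ 19.
Leveled (Task 1@1, Task 2@1, Task 3@2, Task 4@5, Task 5@1, Task 6@4, Task 7@3): d1:9  d2:9  d3:8  d4:7  d5:9  d6:6 ⇒ 9.
Reduction 19 − 9 = 10.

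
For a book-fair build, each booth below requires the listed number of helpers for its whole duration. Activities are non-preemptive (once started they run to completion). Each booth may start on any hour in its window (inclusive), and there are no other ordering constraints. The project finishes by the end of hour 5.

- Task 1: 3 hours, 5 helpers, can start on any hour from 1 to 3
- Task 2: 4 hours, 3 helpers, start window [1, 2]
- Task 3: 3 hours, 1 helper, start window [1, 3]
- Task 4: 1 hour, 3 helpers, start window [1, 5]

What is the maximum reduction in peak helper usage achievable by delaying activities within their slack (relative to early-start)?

Early-start peak: h1:12  h2:9  h3:9  h4:3  h5:0 ⇒ 12.
Leveled (Task 1@1, Task 2@1, Task 3@1, Task 4@4): h1:9  h2:9  h3:9  h4:6  h5:0 ⇒ 9.
Reduction 12 − 9 = 3.

3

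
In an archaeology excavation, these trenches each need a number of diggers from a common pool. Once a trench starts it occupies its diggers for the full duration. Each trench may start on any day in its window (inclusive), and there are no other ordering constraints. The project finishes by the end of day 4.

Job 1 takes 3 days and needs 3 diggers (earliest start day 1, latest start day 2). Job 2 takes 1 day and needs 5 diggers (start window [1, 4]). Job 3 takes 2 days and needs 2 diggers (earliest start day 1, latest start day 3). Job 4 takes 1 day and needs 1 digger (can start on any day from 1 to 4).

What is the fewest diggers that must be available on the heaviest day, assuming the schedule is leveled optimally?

5

Early-start (Job 1@1, Job 2@1, Job 3@1, Job 4@1) gives peak 11: d1:11  d2:5  d3:3  d4:0.
Shift Job 2→4, Job 4→3.
Schedule Job 1@1, Job 2@4, Job 3@1, Job 4@3: d1:5  d2:5  d3:4  d4:5 — peak 5.
Total digger-days = 19 over 4 days ⇒ peak ≥ ⌈19/4⌉ = 5, so 5 is optimal.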